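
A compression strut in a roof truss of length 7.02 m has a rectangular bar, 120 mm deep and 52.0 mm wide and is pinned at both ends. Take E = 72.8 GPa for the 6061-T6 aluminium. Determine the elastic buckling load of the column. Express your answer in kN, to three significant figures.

Buckling occurs about the weak axis: I_min = h·b³/12 with b = 52.0 mm (the shorter side).
I_min = 120×52.0³/12 = 1.406×10^6 mm⁴
I = 1.406×10^6 mm⁴ = 1.406×10^-6 m⁴
Effective length L_e = K·L = 1 × 7.02 = 7.020 m
P_cr = π²EI / L_e² = π² × 72.8×10⁹ × 1.406×10^-6 / 7.020² = 2.050×10^4 N

P_cr ≈ 20.5 kN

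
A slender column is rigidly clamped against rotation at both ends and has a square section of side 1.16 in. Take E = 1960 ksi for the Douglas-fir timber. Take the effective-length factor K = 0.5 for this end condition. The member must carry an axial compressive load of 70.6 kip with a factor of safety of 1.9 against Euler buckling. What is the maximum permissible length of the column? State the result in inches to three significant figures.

L_max ≈ 9.33 in

I = a⁴/12 = 1.16⁴/12 = 0.1509 in⁴
Required critical load P_cr = n·P = 1.9 × 70.6 = 134.1 kip = 1.341×10^5 lb
From P_cr = π²EI/(K·L)²:  L = (1/K)·√(π²EI/P_cr) = (1/0.5)·√(π²×1.96×10^6×0.1509/1.341×10^5)
L = 9.33 in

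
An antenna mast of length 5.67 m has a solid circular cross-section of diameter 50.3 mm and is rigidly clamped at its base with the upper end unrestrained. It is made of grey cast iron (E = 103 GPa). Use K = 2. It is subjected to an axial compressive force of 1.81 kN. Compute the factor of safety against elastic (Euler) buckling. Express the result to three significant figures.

I = πd⁴/64 = π×50.3⁴/64 = 3.142×10^5 mm⁴
I = 3.142×10^5 mm⁴ = 3.142×10^-7 m⁴
Effective length L_e = K·L = 2 × 5.67 = 11.34 m
P_cr = π²EI / L_e² = π² × 103×10⁹ × 3.142×10^-7 / 11.34² = 2.484×10^3 N
Factor of safety n = P_cr / P = 2.4840 / 1.81 = 1.37

n ≈ 1.37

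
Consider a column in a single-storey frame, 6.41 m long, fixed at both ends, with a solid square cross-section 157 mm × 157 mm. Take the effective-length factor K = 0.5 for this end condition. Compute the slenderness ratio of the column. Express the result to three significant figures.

For a square r = a/√12 = 157/√12 = 45.32 mm
L_e = K·L = 0.5 × 6.41 m = 3.205 m = 3205.0 mm
λ = L_e / r_min = 3205.0 / 45.32 = 70.7

λ ≈ 70.7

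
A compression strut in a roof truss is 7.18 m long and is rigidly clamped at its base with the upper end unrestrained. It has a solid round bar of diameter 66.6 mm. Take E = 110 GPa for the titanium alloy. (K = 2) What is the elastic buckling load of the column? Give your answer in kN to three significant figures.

P_cr ≈ 5.08 kN

I = πd⁴/64 = π×66.6⁴/64 = 9.658×10^5 mm⁴
I = 9.658×10^5 mm⁴ = 9.658×10^-7 m⁴
Effective length L_e = K·L = 2 × 7.18 = 14.36 m
P_cr = π²EI / L_e² = π² × 110×10⁹ × 9.658×10^-7 / 14.36² = 5.085×10^3 N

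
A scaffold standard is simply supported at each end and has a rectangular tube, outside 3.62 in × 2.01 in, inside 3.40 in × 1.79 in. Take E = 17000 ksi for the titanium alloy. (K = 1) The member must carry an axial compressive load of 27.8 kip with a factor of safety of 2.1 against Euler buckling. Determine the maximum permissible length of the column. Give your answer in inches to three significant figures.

Weak-axis I_min = (h_o·b_o³ − h_i·b_i³)/12 with b_o = 2.01, b_i = 1.790 in (shorter outer/inner sides).
I_min = (3.62×2.01³ − 3.400×1.790³)/12 = 0.8247 in⁴
Required critical load P_cr = n·P = 2.1 × 27.8 = 58.38 kip = 5.838×10^4 lb
From P_cr = π²EI/(K·L)²:  L = (1/K)·√(π²EI/P_cr) = (1/1)·√(π²×1.70×10^7×0.8247/5.838×10^4)
L = 48.7 in

L_max ≈ 48.7 in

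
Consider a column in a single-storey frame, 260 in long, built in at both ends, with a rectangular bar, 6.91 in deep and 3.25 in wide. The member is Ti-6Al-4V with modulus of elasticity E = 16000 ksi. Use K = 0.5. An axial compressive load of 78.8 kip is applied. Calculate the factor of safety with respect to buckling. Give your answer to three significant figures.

Buckling occurs about the weak axis: I_min = h·b³/12 with b = 3.25 in (the shorter side).
I_min = 6.91×3.25³/12 = 19.77 in⁴
Effective length L_e = K·L = 0.5 × 260 = 130.0 in
P_cr = π²EI / L_e² = π² × 16000×10³ × 19.77 / 130.0² = 1.847×10^5 lb
Factor of safety n = P_cr / P = 184.71 / 78.8 = 2.34

n ≈ 2.34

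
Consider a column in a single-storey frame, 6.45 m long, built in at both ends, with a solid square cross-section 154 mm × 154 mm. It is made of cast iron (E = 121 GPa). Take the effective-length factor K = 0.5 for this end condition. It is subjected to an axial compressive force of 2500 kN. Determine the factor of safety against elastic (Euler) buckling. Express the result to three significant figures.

I = a⁴/12 = 154⁴/12 = 4.687×10^7 mm⁴
I = 4.687×10^7 mm⁴ = 4.687×10^-5 m⁴
Effective length L_e = K·L = 0.5 × 6.45 = 3.225 m
P_cr = π²EI / L_e² = π² × 121×10⁹ × 4.687×10^-5 / 3.225² = 5.382×10^6 N
Factor of safety n = P_cr / P = 5381.8 / 2500 = 2.15

n ≈ 2.15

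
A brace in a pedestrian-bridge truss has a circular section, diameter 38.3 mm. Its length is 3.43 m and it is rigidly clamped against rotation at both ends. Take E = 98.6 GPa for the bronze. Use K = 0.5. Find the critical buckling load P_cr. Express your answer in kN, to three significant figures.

P_cr ≈ 34.9 kN

I = πd⁴/64 = π×38.3⁴/64 = 1.056×10^5 mm⁴
I = 1.056×10^5 mm⁴ = 1.056×10^-7 m⁴
Effective length L_e = K·L = 0.5 × 3.43 = 1.715 m
P_cr = π²EI / L_e² = π² × 98.6×10⁹ × 1.056×10^-7 / 1.715² = 3.495×10^4 N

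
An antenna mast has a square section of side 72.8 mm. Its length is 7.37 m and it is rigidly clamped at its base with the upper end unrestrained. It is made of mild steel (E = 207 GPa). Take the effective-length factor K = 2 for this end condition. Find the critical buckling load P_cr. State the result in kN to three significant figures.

P_cr ≈ 22.0 kN

I = a⁴/12 = 72.8⁴/12 = 2.341×10^6 mm⁴
I = 2.341×10^6 mm⁴ = 2.341×10^-6 m⁴
Effective length L_e = K·L = 2 × 7.37 = 14.74 m
P_cr = π²EI / L_e² = π² × 207×10⁹ × 2.341×10^-6 / 14.74² = 2.201×10^4 N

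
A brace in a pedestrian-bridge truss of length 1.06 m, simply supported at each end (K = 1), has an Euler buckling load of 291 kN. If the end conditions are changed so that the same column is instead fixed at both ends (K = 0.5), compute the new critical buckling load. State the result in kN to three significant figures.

P_cr ≈ 1160 kN

P_cr ∝ 1/K², so P_cr,new = P_cr,old × (K_old/K_new)² = 291 × (1/0.5)²
= 291 × 4.000 = 1160 kN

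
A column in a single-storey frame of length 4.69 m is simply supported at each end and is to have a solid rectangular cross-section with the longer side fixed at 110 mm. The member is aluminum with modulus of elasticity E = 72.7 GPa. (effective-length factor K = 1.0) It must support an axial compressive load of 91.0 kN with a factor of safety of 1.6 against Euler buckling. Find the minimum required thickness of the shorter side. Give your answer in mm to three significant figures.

b ≈ 78.7 mm

Required P_cr = n·P = 1.6 × 91.0 = 145.6 kN
L_e = K·L = 1 × 4.69 = 4.690 m
Required I = P_cr·L_e²/(π²E) = 1.456×10^5 × 4.690² / (π² × 7.27×10^10) = 4.463×10^-6 m⁴
I_req = 4.463×10^6 mm⁴
Rectangle, weak axis: I_min = h·b³/12 with h = 110 mm fixed  ⇒  b = (12I/h)^(1/3) = 78.7 mm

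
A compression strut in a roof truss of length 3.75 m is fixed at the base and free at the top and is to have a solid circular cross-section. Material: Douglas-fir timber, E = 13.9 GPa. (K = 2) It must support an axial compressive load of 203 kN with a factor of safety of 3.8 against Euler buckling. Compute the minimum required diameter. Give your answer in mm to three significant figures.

Required P_cr = n·P = 3.8 × 203 = 771.4 kN
L_e = K·L = 2 × 3.75 = 7.500 m
Required I = P_cr·L_e²/(π²E) = 7.714×10^5 × 7.500² / (π² × 1.39×10^10) = 3.163×10^-4 m⁴
I_req = 3.163×10^8 mm⁴
Solid circle: I = πd⁴/64  ⇒  d = (64I/π)^(1/4) = (64×3.163×10^8/π)^(1/4) = 283 mm

d ≈ 283 mm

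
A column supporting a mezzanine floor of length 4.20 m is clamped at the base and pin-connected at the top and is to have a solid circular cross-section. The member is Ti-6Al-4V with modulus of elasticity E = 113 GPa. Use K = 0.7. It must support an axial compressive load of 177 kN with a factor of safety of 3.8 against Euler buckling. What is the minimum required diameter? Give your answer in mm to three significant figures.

Required P_cr = n·P = 3.8 × 177 = 672.6 kN
L_e = K·L = 0.7 × 4.20 = 2.940 m
Required I = P_cr·L_e²/(π²E) = 6.726×10^5 × 2.940² / (π² × 1.13×10^11) = 5.213×10^-6 m⁴
I_req = 5.213×10^6 mm⁴
Solid circle: I = πd⁴/64  ⇒  d = (64I/π)^(1/4) = (64×5.213×10^6/π)^(1/4) = 102 mm

d ≈ 102 mm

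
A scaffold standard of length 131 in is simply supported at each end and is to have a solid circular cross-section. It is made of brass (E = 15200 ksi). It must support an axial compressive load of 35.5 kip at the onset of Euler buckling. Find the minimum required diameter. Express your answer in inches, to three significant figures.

L_e = K·L = 1 × 131 = 131.0 in
Required I = P_cr·L_e²/(π²E) = 3.550×10^4 × 131.0² / (π² × 1.52×10^7) = 4.061 in⁴
Solid circle: I = πd⁴/64  ⇒  d = (64I/π)^(1/4) = (64×4.061/π)^(1/4) = 3.02 in

d ≈ 3.02 in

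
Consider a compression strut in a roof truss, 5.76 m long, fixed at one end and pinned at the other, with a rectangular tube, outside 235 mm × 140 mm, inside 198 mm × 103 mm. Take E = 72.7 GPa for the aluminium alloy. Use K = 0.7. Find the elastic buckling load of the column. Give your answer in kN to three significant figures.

Weak-axis I_min = (h_o·b_o³ − h_i·b_i³)/12 with b_o = 140, b_i = 103.0 mm (shorter outer/inner sides).
I_min = (235×140³ − 198.0×103.0³)/12 = 3.571×10^7 mm⁴
I = 3.571×10^7 mm⁴ = 3.571×10^-5 m⁴
Effective length L_e = K·L = 0.7 × 5.76 = 4.032 m
P_cr = π²EI / L_e² = π² × 72.7×10⁹ × 3.571×10^-5 / 4.032² = 1.576×10^6 N

P_cr ≈ 1580 kN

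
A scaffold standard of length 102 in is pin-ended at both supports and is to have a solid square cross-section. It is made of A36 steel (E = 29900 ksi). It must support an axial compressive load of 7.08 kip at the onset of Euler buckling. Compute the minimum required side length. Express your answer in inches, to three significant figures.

L_e = K·L = 1 × 102 = 102.0 in
Required I = P_cr·L_e²/(π²E) = 7.080×10^3 × 102.0² / (π² × 2.99×10^7) = 0.2496 in⁴
Solid square: I = a⁴/12  ⇒  a = (12I)^(1/4) = (12×0.2496)^(1/4) = 1.32 in

a ≈ 1.32 in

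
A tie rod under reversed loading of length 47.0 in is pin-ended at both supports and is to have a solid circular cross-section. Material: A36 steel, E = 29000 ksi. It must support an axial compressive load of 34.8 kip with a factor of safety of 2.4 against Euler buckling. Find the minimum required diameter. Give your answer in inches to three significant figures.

d ≈ 1.90 in

Required P_cr = n·P = 2.4 × 34.8 = 83.52 kip
L_e = K·L = 1 × 47.0 = 47.00 in
Required I = P_cr·L_e²/(π²E) = 8.352×10^4 × 47.00² / (π² × 2.90×10^7) = 0.6446 in⁴
Solid circle: I = πd⁴/64  ⇒  d = (64I/π)^(1/4) = (64×0.6446/π)^(1/4) = 1.90 in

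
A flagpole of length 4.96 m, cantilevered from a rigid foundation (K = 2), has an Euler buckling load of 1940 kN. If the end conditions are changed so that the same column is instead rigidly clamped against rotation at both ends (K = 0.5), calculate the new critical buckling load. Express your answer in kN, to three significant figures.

P_cr ≈ 31000 kN

P_cr ∝ 1/K², so P_cr,new = P_cr,old × (K_old/K_new)² = 1940 × (2/0.5)²
= 1940 × 16.00 = 31000 kN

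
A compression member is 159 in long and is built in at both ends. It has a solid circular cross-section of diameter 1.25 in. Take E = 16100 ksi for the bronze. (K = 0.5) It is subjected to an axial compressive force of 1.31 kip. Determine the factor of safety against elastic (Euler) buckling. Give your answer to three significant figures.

I = πd⁴/64 = π×1.25⁴/64 = 0.1198 in⁴
Effective length L_e = K·L = 0.5 × 159 = 79.50 in
P_cr = π²EI / L_e² = π² × 16100×10³ × 0.1198 / 79.50² = 3.013×10^3 lb
Factor of safety n = P_cr / P = 3.0130 / 1.31 = 2.30

n ≈ 2.30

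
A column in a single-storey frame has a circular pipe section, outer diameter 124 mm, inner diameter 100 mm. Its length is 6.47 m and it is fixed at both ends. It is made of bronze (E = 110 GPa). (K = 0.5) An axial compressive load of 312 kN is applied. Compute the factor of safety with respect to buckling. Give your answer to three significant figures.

n ≈ 2.23

d_o = 124 mm, d_i = 100 mm
I = π(d_o⁴ − d_i⁴)/64 = π(124⁴ − 100.0⁴)/64 = 6.697×10^6 mm⁴
I = 6.697×10^6 mm⁴ = 6.697×10^-6 m⁴
Effective length L_e = K·L = 0.5 × 6.47 = 3.235 m
P_cr = π²EI / L_e² = π² × 110×10⁹ × 6.697×10^-6 / 3.235² = 6.947×10^5 N
Factor of safety n = P_cr / P = 694.70 / 312 = 2.23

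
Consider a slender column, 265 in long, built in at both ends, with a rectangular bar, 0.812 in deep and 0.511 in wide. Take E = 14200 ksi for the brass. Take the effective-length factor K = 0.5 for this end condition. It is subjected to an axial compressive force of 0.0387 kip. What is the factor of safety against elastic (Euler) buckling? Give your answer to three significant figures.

n ≈ 1.86

Buckling occurs about the weak axis: I_min = h·b³/12 with b = 0.511 in (the shorter side).
I_min = 0.812×0.511³/12 = 9.029×10^-3 in⁴
Effective length L_e = K·L = 0.5 × 265 = 132.5 in
P_cr = π²EI / L_e² = π² × 14200×10³ × 9.029×10^-3 / 132.5² = 72.08 lb
Factor of safety n = P_cr / P = 0.072077 / 0.0387 = 1.86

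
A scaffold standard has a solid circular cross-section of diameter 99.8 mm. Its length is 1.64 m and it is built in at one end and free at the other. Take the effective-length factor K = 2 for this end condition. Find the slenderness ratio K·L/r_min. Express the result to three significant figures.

I = πd⁴/64 = π×99.8⁴/64 = 4.870×10^6 mm⁴
A = 7.823×10^3 mm²;  r_min = √(I/A) = √(4.870×10^6/7.823×10^3) = 24.95 mm
L_e = K·L = 2 × 1.64 m = 3.280 m = 3280.0 mm
λ = L_e / r_min = 3280.0 / 24.95 = 131

λ ≈ 131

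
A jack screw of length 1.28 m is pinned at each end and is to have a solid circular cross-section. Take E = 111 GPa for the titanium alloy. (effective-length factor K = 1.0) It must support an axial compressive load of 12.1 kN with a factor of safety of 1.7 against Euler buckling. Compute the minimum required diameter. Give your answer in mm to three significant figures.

Required P_cr = n·P = 1.7 × 12.1 = 20.57 kN
L_e = K·L = 1 × 1.28 = 1.280 m
Required I = P_cr·L_e²/(π²E) = 2.057×10^4 × 1.280² / (π² × 1.11×10^11) = 3.076×10^-8 m⁴
I_req = 3.076×10^4 mm⁴
Solid circle: I = πd⁴/64  ⇒  d = (64I/π)^(1/4) = (64×3.076×10^4/π)^(1/4) = 28.1 mm

d ≈ 28.1 mm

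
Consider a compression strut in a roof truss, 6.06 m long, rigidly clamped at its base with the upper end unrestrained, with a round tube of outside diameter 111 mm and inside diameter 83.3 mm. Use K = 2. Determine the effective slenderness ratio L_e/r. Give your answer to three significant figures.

d_o = 111 mm, d_i = 83.3 mm
I = π(d_o⁴ − d_i⁴)/64 = π(111⁴ − 83.30⁴)/64 = 5.088×10^6 mm⁴
A = 4.227×10^3 mm²;  r_min = √(I/A) = √(5.088×10^6/4.227×10^3) = 34.70 mm
L_e = K·L = 2 × 6.06 m = 12.12 m = 12120 mm
λ = L_e / r_min = 12120 / 34.70 = 349

λ ≈ 349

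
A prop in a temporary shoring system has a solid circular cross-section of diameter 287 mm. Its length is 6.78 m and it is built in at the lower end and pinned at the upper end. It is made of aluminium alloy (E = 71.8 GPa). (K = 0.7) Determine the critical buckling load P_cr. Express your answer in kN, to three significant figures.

I = πd⁴/64 = π×287⁴/64 = 3.330×10^8 mm⁴
I = 3.330×10^8 mm⁴ = 3.330×10^-4 m⁴
Effective length L_e = K·L = 0.7 × 6.78 = 4.746 m
P_cr = π²EI / L_e² = π² × 71.8×10⁹ × 3.330×10^-4 / 4.746² = 1.048×10^7 N

P_cr ≈ 10500 kN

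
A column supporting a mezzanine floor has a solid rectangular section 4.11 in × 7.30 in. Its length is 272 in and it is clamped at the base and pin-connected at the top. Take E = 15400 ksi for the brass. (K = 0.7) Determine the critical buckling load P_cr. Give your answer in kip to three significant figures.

P_cr ≈ 177 kip

Buckling occurs about the weak axis: I_min = h·b³/12 with b = 4.11 in (the shorter side).
I_min = 7.30×4.11³/12 = 42.23 in⁴
Effective length L_e = K·L = 0.7 × 272 = 190.4 in
P_cr = π²EI / L_e² = π² × 15400×10³ × 42.23 / 190.4² = 1.771×10^5 lb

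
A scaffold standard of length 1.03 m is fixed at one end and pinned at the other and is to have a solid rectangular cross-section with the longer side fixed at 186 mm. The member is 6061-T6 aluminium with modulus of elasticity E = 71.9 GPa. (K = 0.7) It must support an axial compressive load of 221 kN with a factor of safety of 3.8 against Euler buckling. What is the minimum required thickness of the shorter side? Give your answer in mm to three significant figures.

Required P_cr = n·P = 3.8 × 221 = 839.8 kN
L_e = K·L = 0.7 × 1.03 = 0.7210 m
Required I = P_cr·L_e²/(π²E) = 8.398×10^5 × 0.7210² / (π² × 7.19×10^10) = 6.152×10^-7 m⁴
I_req = 6.152×10^5 mm⁴
Rectangle, weak axis: I_min = h·b³/12 with h = 186 mm fixed  ⇒  b = (12I/h)^(1/3) = 34.1 mm

b ≈ 34.1 mm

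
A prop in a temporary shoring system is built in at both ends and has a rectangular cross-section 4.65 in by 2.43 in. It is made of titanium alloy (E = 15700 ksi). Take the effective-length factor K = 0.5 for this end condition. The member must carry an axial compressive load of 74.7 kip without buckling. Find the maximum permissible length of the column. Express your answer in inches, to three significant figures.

L_max ≈ 215 in

Buckling occurs about the weak axis: I_min = h·b³/12 with b = 2.43 in (the shorter side).
I_min = 4.65×2.43³/12 = 5.560 in⁴
At the buckling limit P_cr = P = 7.470×10^4 lb
From P_cr = π²EI/(K·L)²:  L = (1/K)·√(π²EI/P_cr) = (1/0.5)·√(π²×1.57×10^7×5.560/7.470×10^4)
L = 215 in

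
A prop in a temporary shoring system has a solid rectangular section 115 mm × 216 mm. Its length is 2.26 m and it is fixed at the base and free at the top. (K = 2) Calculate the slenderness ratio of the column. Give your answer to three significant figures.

λ ≈ 136

Buckling occurs about the weak axis: I_min = h·b³/12 with b = 115 mm (the shorter side).
I_min = 216×115³/12 = 2.738×10^7 mm⁴
A = 2.484×10^4 mm²;  r_min = √(I/A) = √(2.738×10^7/2.484×10^4) = 33.20 mm
L_e = K·L = 2 × 2.26 m = 4.520 m = 4520.0 mm
λ = L_e / r_min = 4520.0 / 33.20 = 136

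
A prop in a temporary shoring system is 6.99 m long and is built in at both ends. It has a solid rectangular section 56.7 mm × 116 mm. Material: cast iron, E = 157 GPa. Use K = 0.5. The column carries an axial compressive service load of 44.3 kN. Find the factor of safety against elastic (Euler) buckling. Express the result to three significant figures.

Buckling occurs about the weak axis: I_min = h·b³/12 with b = 56.7 mm (the shorter side).
I_min = 116×56.7³/12 = 1.762×10^6 mm⁴
I = 1.762×10^6 mm⁴ = 1.762×10^-6 m⁴
Effective length L_e = K·L = 0.5 × 6.99 = 3.495 m
P_cr = π²EI / L_e² = π² × 157×10⁹ × 1.762×10^-6 / 3.495² = 2.235×10^5 N
Factor of safety n = P_cr / P = 223.53 / 44.3 = 5.05

n ≈ 5.05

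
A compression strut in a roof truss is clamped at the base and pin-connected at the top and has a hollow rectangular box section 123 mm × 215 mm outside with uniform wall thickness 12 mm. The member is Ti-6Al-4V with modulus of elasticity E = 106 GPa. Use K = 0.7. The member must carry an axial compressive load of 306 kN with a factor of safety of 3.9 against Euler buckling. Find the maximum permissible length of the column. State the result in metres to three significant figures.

Inner dimensions: h_i = 215 − 2×12 = 191.0 mm, b_i = 123 − 2×12 = 99.00 mm
Weak-axis I_min = (h_o·b_o³ − h_i·b_i³)/12 with b_o = 123, b_i = 99.00 mm (shorter outer/inner sides).
I_min = (215×123³ − 191.0×99.00³)/12 = 1.790×10^7 mm⁴
I = 1.790×10^-5 m⁴
Required critical load P_cr = n·P = 3.9 × 306 = 1193 kN = 1.193×10^6 N
From P_cr = π²EI/(K·L)²:  L = (1/K)·√(π²EI/P_cr) = (1/0.7)·√(π²×1.06×10^11×1.790×10^-5/1.193×10^6)
L = 5.66 m

L_max ≈ 5.66 m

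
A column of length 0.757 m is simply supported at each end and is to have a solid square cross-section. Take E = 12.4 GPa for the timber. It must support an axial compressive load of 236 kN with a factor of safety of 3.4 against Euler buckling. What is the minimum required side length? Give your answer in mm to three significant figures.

Required P_cr = n·P = 3.4 × 236 = 802.4 kN
L_e = K·L = 1 × 0.757 = 0.7570 m
Required I = P_cr·L_e²/(π²E) = 8.024×10^5 × 0.7570² / (π² × 1.24×10^10) = 3.757×10^-6 m⁴
I_req = 3.757×10^6 mm⁴
Solid square: I = a⁴/12  ⇒  a = (12I)^(1/4) = (12×3.757×10^6)^(1/4) = 81.9 mm

a ≈ 81.9 mm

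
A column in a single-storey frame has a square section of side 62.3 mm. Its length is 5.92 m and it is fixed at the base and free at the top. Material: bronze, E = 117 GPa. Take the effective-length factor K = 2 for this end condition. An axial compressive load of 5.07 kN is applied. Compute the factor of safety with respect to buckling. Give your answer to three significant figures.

n ≈ 2.04

I = a⁴/12 = 62.3⁴/12 = 1.255×10^6 mm⁴
I = 1.255×10^6 mm⁴ = 1.255×10^-6 m⁴
Effective length L_e = K·L = 2 × 5.92 = 11.84 m
P_cr = π²EI / L_e² = π² × 117×10⁹ × 1.255×10^-6 / 11.84² = 1.034×10^4 N
Factor of safety n = P_cr / P = 10.341 / 5.07 = 2.04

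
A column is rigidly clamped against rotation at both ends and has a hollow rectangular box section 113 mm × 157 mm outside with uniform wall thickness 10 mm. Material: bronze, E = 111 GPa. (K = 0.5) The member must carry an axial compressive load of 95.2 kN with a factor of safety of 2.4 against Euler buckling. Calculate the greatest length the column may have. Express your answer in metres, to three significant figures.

Inner dimensions: h_i = 157 − 2×10 = 137.0 mm, b_i = 113 − 2×10 = 93.00 mm
Weak-axis I_min = (h_o·b_o³ − h_i·b_i³)/12 with b_o = 113, b_i = 93.00 mm (shorter outer/inner sides).
I_min = (157×113³ − 137.0×93.00³)/12 = 9.695×10^6 mm⁴
I = 9.695×10^-6 m⁴
Required critical load P_cr = n·P = 2.4 × 95.2 = 228.5 kN = 2.285×10^5 N
From P_cr = π²EI/(K·L)²:  L = (1/K)·√(π²EI/P_cr) = (1/0.5)·√(π²×1.11×10^11×9.695×10^-6/2.285×10^5)
L = 13.6 m

L_max ≈ 13.6 m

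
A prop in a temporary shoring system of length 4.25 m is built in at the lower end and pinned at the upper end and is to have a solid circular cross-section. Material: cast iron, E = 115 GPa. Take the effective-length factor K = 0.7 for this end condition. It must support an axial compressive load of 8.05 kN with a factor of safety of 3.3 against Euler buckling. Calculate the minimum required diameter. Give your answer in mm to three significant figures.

d ≈ 45.3 mm

Required P_cr = n·P = 3.3 × 8.05 = 26.56 kN
L_e = K·L = 0.7 × 4.25 = 2.975 m
Required I = P_cr·L_e²/(π²E) = 2.656×10^4 × 2.975² / (π² × 1.15×10^11) = 2.072×10^-7 m⁴
I_req = 2.072×10^5 mm⁴
Solid circle: I = πd⁴/64  ⇒  d = (64I/π)^(1/4) = (64×2.072×10^5/π)^(1/4) = 45.3 mm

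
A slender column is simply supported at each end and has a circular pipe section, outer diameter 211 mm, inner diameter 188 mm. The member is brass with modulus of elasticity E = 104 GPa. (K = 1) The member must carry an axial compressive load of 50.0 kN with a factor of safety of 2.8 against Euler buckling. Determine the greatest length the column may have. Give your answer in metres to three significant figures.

L_max ≈ 16.2 m

d_o = 211 mm, d_i = 188 mm
I = π(d_o⁴ − d_i⁴)/64 = π(211⁴ − 188.0⁴)/64 = 3.598×10^7 mm⁴
I = 3.598×10^-5 m⁴
Required critical load P_cr = n·P = 2.8 × 50.0 = 140.0 kN = 1.400×10^5 N
From P_cr = π²EI/(K·L)²:  L = (1/K)·√(π²EI/P_cr) = (1/1)·√(π²×1.04×10^11×3.598×10^-5/1.400×10^5)
L = 16.2 m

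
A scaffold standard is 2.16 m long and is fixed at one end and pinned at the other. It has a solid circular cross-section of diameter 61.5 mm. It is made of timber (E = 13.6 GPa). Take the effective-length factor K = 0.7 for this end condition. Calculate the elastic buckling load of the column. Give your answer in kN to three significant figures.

I = πd⁴/64 = π×61.5⁴/64 = 7.022×10^5 mm⁴
I = 7.022×10^5 mm⁴ = 7.022×10^-7 m⁴
Effective length L_e = K·L = 0.7 × 2.16 = 1.512 m
P_cr = π²EI / L_e² = π² × 13.6×10⁹ × 7.022×10^-7 / 1.512² = 4.123×10^4 N

P_cr ≈ 41.2 kN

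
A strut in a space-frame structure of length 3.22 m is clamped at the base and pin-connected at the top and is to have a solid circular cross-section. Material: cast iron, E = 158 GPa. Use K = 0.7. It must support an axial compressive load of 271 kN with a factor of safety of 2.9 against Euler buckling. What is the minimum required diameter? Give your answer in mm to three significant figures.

Required P_cr = n·P = 2.9 × 271 = 785.9 kN
L_e = K·L = 0.7 × 3.22 = 2.254 m
Required I = P_cr·L_e²/(π²E) = 7.859×10^5 × 2.254² / (π² × 1.58×10^11) = 2.560×10^-6 m⁴
I_req = 2.560×10^6 mm⁴
Solid circle: I = πd⁴/64  ⇒  d = (64I/π)^(1/4) = (64×2.560×10^6/π)^(1/4) = 85.0 mm

d ≈ 85.0 mm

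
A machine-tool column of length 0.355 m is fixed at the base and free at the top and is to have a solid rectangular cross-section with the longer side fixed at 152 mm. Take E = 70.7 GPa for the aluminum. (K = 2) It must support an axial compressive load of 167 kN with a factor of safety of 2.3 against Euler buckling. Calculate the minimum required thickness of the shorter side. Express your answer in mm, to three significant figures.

Required P_cr = n·P = 2.3 × 167 = 384.1 kN
L_e = K·L = 2 × 0.355 = 0.7100 m
Required I = P_cr·L_e²/(π²E) = 3.841×10^5 × 0.7100² / (π² × 7.07×10^10) = 2.775×10^-7 m⁴
I_req = 2.775×10^5 mm⁴
Rectangle, weak axis: I_min = h·b³/12 with h = 152 mm fixed  ⇒  b = (12I/h)^(1/3) = 28.0 mm

b ≈ 28.0 mm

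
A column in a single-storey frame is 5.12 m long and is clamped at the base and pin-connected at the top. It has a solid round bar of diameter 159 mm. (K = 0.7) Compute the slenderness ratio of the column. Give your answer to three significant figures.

λ ≈ 90.2

For a solid circle r = d/4 = 159/4 = 39.75 mm
L_e = K·L = 0.7 × 5.12 m = 3.584 m = 3584.0 mm
λ = L_e / r_min = 3584.0 / 39.75 = 90.2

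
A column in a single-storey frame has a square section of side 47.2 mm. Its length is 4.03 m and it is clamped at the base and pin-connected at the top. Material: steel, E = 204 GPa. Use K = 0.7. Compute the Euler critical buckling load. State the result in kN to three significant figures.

I = a⁴/12 = 47.2⁴/12 = 4.136×10^5 mm⁴
I = 4.136×10^5 mm⁴ = 4.136×10^-7 m⁴
Effective length L_e = K·L = 0.7 × 4.03 = 2.821 m
P_cr = π²EI / L_e² = π² × 204×10⁹ × 4.136×10^-7 / 2.821² = 1.046×10^5 N

P_cr ≈ 105 kN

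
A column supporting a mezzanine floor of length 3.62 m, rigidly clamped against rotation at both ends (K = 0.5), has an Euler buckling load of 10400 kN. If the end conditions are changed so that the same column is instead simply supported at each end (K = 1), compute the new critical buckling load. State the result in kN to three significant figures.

P_cr ≈ 2600 kN

P_cr ∝ 1/K², so P_cr,new = P_cr,old × (K_old/K_new)² = 10400 × (0.5/1)²
= 10400 × 0.2500 = 2600 kN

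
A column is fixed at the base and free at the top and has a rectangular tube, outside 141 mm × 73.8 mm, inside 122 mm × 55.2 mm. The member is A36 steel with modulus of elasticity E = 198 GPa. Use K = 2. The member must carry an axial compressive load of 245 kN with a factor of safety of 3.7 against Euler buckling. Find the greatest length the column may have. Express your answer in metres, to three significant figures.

L_max ≈ 1.27 m

Weak-axis I_min = (h_o·b_o³ − h_i·b_i³)/12 with b_o = 73.8, b_i = 55.20 mm (shorter outer/inner sides).
I_min = (141×73.8³ − 122.0×55.20³)/12 = 3.013×10^6 mm⁴
I = 3.013×10^-6 m⁴
Required critical load P_cr = n·P = 3.7 × 245 = 906.5 kN = 9.065×10^5 N
From P_cr = π²EI/(K·L)²:  L = (1/K)·√(π²EI/P_cr) = (1/2)·√(π²×1.98×10^11×3.013×10^-6/9.065×10^5)
L = 1.27 m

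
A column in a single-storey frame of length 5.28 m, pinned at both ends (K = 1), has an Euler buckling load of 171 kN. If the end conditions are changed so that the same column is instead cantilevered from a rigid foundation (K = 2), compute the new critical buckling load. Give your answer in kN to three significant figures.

P_cr ∝ 1/K², so P_cr,new = P_cr,old × (K_old/K_new)² = 171 × (1/2)²
= 171 × 0.2500 = 42.8 kN

P_cr ≈ 42.8 kN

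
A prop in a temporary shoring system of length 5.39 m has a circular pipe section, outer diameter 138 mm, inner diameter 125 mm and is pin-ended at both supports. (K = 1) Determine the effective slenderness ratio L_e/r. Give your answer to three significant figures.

d_o = 138 mm, d_i = 125 mm
I = π(d_o⁴ − d_i⁴)/64 = π(138⁴ − 125.0⁴)/64 = 5.818×10^6 mm⁴
A = 2.685×10^3 mm²;  r_min = √(I/A) = √(5.818×10^6/2.685×10^3) = 46.55 mm
L_e = K·L = 1 × 5.39 m = 5.390 m = 5390.0 mm
λ = L_e / r_min = 5390.0 / 46.55 = 116

λ ≈ 116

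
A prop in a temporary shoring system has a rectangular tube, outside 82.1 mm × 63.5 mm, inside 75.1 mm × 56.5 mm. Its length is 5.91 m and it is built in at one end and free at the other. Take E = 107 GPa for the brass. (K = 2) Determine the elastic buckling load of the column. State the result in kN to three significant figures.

Weak-axis I_min = (h_o·b_o³ − h_i·b_i³)/12 with b_o = 63.5, b_i = 56.50 mm (shorter outer/inner sides).
I_min = (82.1×63.5³ − 75.10×56.50³)/12 = 6.230×10^5 mm⁴
I = 6.230×10^5 mm⁴ = 6.230×10^-7 m⁴
Effective length L_e = K·L = 2 × 5.91 = 11.82 m
P_cr = π²EI / L_e² = π² × 107×10⁹ × 6.230×10^-7 / 11.82² = 4.709×10^3 N

P_cr ≈ 4.71 kN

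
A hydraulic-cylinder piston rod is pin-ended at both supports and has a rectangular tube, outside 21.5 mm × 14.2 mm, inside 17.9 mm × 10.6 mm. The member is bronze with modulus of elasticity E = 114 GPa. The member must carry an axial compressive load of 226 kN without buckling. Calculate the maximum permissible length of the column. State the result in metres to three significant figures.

Weak-axis I_min = (h_o·b_o³ − h_i·b_i³)/12 with b_o = 14.2, b_i = 10.60 mm (shorter outer/inner sides).
I_min = (21.5×14.2³ − 17.90×10.60³)/12 = 3.353×10^3 mm⁴
I = 3.353×10^-9 m⁴
At the buckling limit P_cr = P = 2.260×10^5 N
From P_cr = π²EI/(K·L)²:  L = (1/K)·√(π²EI/P_cr) = (1/1)·√(π²×1.14×10^11×3.353×10^-9/2.260×10^5)
L = 0.129 m

L_max ≈ 0.129 m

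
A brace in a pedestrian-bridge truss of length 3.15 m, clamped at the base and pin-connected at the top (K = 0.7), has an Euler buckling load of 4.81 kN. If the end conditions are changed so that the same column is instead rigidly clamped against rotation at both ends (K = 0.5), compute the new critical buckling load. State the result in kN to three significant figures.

P_cr ∝ 1/K², so P_cr,new = P_cr,old × (K_old/K_new)² = 4.81 × (0.7/0.5)²
= 4.81 × 1.960 = 9.43 kN

P_cr ≈ 9.43 kN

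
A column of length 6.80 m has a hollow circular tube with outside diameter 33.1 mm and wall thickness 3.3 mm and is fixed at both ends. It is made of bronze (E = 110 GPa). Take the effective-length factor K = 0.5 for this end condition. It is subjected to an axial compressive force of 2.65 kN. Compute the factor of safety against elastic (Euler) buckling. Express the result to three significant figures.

n ≈ 1.23

Inner diameter d_i = 33.1 − 2×3.3 = 26.50 mm
I = π(d_o⁴ − d_i⁴)/64 = π(33.1⁴ − 26.50⁴)/64 = 3.471×10^4 mm⁴
I = 3.471×10^4 mm⁴ = 3.471×10^-8 m⁴
Effective length L_e = K·L = 0.5 × 6.80 = 3.400 m
P_cr = π²EI / L_e² = π² × 110×10⁹ × 3.471×10^-8 / 3.400² = 3.260×10^3 N
Factor of safety n = P_cr / P = 3.2602 / 2.65 = 1.23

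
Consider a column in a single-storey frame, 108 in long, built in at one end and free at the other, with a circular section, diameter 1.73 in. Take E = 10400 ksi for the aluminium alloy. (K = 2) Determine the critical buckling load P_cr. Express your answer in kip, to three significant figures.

P_cr ≈ 0.967 kip

I = πd⁴/64 = π×1.73⁴/64 = 0.4397 in⁴
Effective length L_e = K·L = 2 × 108 = 216.0 in
P_cr = π²EI / L_e² = π² × 10400×10³ × 0.4397 / 216.0² = 967.3 lb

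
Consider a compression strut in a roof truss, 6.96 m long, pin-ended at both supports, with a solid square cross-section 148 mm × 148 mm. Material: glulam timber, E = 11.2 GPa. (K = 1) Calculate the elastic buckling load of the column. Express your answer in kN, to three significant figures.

P_cr ≈ 91.2 kN

I = a⁴/12 = 148⁴/12 = 3.998×10^7 mm⁴
I = 3.998×10^7 mm⁴ = 3.998×10^-5 m⁴
Effective length L_e = K·L = 1 × 6.96 = 6.960 m
P_cr = π²EI / L_e² = π² × 11.2×10⁹ × 3.998×10^-5 / 6.960² = 9.124×10^4 N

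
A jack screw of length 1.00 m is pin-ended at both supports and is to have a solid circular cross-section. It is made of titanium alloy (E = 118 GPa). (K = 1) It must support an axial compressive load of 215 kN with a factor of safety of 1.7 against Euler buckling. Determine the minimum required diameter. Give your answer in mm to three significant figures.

d ≈ 50.3 mm

Required P_cr = n·P = 1.7 × 215 = 365.5 kN
L_e = K·L = 1 × 1.00 = 1.000 m
Required I = P_cr·L_e²/(π²E) = 3.655×10^5 × 1.000² / (π² × 1.18×10^11) = 3.138×10^-7 m⁴
I_req = 3.138×10^5 mm⁴
Solid circle: I = πd⁴/64  ⇒  d = (64I/π)^(1/4) = (64×3.138×10^5/π)^(1/4) = 50.3 mm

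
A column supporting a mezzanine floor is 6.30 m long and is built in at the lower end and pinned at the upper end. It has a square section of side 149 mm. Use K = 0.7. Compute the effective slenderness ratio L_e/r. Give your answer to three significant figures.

λ ≈ 103

For a square r = a/√12 = 149/√12 = 43.01 mm
L_e = K·L = 0.7 × 6.30 m = 4.410 m = 4410.0 mm
λ = L_e / r_min = 4410.0 / 43.01 = 103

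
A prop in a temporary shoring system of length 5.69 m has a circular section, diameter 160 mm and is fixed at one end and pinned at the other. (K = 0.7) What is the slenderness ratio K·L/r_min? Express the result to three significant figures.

For a solid circle r = d/4 = 160/4 = 40.00 mm
L_e = K·L = 0.7 × 5.69 m = 3.983 m = 3983.0 mm
λ = L_e / r_min = 3983.0 / 40.00 = 99.6

λ ≈ 99.6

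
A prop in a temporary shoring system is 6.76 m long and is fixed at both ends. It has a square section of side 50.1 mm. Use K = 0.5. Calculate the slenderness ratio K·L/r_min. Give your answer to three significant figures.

I = a⁴/12 = 50.1⁴/12 = 5.250×10^5 mm⁴
A = 2.510×10^3 mm²;  r_min = √(I/A) = √(5.250×10^5/2.510×10^3) = 14.46 mm
L_e = K·L = 0.5 × 6.76 m = 3.380 m = 3380.0 mm
λ = L_e / r_min = 3380.0 / 14.46 = 234

λ ≈ 234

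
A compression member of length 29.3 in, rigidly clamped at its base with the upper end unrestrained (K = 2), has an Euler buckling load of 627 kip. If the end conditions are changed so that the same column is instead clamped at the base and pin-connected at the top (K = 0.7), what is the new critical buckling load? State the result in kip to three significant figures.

P_cr ∝ 1/K², so P_cr,new = P_cr,old × (K_old/K_new)² = 627 × (2/0.7)²
= 627 × 8.163 = 5120 kip

P_cr ≈ 5120 kip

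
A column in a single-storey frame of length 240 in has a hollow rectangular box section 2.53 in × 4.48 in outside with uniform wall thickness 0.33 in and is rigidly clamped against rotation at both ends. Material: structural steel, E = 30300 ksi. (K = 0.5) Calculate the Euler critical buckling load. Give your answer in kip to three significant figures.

P_cr ≈ 82.3 kip

Inner dimensions: h_i = 4.48 − 2×0.33 = 3.820 in, b_i = 2.53 − 2×0.33 = 1.870 in
Weak-axis I_min = (h_o·b_o³ − h_i·b_i³)/12 with b_o = 2.53, b_i = 1.870 in (shorter outer/inner sides).
I_min = (4.48×2.53³ − 3.820×1.870³)/12 = 3.964 in⁴
Effective length L_e = K·L = 0.5 × 240 = 120.0 in
P_cr = π²EI / L_e² = π² × 30300×10³ × 3.964 / 120.0² = 8.233×10^4 lb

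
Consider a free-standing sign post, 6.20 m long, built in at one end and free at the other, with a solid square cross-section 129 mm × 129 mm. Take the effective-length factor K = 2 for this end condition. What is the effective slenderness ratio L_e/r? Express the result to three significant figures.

λ ≈ 333

For a square r = a/√12 = 129/√12 = 37.24 mm
L_e = K·L = 2 × 6.20 m = 12.40 m = 12400 mm
λ = L_e / r_min = 12400 / 37.24 = 333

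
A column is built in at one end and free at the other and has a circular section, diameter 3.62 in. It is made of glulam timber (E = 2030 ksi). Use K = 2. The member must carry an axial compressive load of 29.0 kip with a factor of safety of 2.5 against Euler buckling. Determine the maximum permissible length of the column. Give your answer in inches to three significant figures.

L_max ≈ 24.1 in

I = πd⁴/64 = π×3.62⁴/64 = 8.430 in⁴
Required critical load P_cr = n·P = 2.5 × 29.0 = 72.50 kip = 7.250×10^4 lb
From P_cr = π²EI/(K·L)²:  L = (1/K)·√(π²EI/P_cr) = (1/2)·√(π²×2.03×10^6×8.430/7.250×10^4)
L = 24.1 in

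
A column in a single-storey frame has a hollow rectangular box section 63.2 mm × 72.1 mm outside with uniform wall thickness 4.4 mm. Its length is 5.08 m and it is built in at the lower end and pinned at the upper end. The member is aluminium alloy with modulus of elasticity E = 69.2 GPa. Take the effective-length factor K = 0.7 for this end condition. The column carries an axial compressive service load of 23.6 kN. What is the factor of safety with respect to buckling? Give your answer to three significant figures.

n ≈ 1.53

Inner dimensions: h_i = 72.1 − 2×4.4 = 63.30 mm, b_i = 63.2 − 2×4.4 = 54.40 mm
Weak-axis I_min = (h_o·b_o³ − h_i·b_i³)/12 with b_o = 63.2, b_i = 54.40 mm (shorter outer/inner sides).
I_min = (72.1×63.2³ − 63.30×54.40³)/12 = 6.675×10^5 mm⁴
I = 6.675×10^5 mm⁴ = 6.675×10^-7 m⁴
Effective length L_e = K·L = 0.7 × 5.08 = 3.556 m
P_cr = π²EI / L_e² = π² × 69.2×10⁹ × 6.675×10^-7 / 3.556² = 3.605×10^4 N
Factor of safety n = P_cr / P = 36.052 / 23.6 = 1.53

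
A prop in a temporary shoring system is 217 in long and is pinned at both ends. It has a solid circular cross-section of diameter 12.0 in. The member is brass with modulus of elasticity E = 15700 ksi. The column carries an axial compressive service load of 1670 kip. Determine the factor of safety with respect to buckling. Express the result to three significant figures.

n ≈ 2.01

I = πd⁴/64 = π×12.0⁴/64 = 1.018×10^3 in⁴
Effective length L_e = K·L = 1 × 217 = 217.0 in
P_cr = π²EI / L_e² = π² × 15700×10³ × 1.018×10^3 / 217.0² = 3.349×10^6 lb
Factor of safety n = P_cr / P = 3349.5 / 1670 = 2.01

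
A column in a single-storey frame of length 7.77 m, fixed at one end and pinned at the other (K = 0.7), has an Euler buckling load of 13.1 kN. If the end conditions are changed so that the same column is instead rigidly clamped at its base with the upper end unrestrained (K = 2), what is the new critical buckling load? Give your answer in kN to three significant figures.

P_cr ≈ 1.60 kN

P_cr ∝ 1/K², so P_cr,new = P_cr,old × (K_old/K_new)² = 13.1 × (0.7/2)²
= 13.1 × 0.1225 = 1.60 kN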